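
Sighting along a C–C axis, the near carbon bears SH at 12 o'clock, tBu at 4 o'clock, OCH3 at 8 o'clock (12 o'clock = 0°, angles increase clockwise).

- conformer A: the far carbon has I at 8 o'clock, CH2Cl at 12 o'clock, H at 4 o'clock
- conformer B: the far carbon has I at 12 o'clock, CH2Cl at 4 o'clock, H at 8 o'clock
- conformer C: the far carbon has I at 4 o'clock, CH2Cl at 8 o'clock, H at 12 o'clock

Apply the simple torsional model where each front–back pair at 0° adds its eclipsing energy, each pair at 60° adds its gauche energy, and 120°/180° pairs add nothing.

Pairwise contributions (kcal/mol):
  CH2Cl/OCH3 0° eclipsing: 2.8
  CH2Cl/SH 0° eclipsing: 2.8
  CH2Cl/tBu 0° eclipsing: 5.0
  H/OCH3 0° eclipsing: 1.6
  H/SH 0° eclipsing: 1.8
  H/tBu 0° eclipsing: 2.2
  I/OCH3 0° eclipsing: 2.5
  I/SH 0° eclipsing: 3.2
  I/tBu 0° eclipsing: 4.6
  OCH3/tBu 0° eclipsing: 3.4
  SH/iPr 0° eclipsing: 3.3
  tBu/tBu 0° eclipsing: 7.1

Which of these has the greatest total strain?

B

A is eclipsed. SH at 0° is eclipsed with CH2Cl at 0° (2.8); tBu at 120° is eclipsed with H at 120° (2.2); OCH3 at 240° is eclipsed with I at 240° (2.5). Total 7.5 kcal/mol.
B is eclipsed. SH at 0° is eclipsed with I at 0° (3.2); tBu at 120° is eclipsed with CH2Cl at 120° (5.0); OCH3 at 240° is eclipsed with H at 240° (1.6). Total 9.8 kcal/mol.
C is eclipsed. SH at 0° is eclipsed with H at 0° (1.8); tBu at 120° is eclipsed with I at 120° (4.6); OCH3 at 240° is eclipsed with CH2Cl at 240° (2.8). Total 9.2 kcal/mol.
B has the highest total (9.8 kcal/mol).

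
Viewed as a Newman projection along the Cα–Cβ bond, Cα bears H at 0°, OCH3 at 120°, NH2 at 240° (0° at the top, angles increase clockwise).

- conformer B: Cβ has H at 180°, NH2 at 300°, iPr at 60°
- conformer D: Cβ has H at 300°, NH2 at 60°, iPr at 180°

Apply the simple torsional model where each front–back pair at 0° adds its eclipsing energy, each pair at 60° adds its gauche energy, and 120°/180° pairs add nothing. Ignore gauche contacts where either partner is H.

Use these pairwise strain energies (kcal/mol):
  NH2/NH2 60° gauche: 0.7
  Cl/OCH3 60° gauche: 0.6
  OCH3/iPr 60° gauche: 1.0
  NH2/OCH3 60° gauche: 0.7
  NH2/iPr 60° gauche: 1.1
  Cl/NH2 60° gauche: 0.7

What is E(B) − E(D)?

-1.1 kcal/mol

B (staggered): OCH3–iPr gauche, NH2–NH2 gauche; 1.0 + 0.7 = 1.7 kcal/mol.
D (staggered): OCH3–NH2 gauche, OCH3–iPr gauche, NH2–iPr gauche; 0.7 + 1.0 + 1.1 = 2.8 kcal/mol.
E(B) − E(D) = 1.7 − 2.8 = -1.1 kcal/mol.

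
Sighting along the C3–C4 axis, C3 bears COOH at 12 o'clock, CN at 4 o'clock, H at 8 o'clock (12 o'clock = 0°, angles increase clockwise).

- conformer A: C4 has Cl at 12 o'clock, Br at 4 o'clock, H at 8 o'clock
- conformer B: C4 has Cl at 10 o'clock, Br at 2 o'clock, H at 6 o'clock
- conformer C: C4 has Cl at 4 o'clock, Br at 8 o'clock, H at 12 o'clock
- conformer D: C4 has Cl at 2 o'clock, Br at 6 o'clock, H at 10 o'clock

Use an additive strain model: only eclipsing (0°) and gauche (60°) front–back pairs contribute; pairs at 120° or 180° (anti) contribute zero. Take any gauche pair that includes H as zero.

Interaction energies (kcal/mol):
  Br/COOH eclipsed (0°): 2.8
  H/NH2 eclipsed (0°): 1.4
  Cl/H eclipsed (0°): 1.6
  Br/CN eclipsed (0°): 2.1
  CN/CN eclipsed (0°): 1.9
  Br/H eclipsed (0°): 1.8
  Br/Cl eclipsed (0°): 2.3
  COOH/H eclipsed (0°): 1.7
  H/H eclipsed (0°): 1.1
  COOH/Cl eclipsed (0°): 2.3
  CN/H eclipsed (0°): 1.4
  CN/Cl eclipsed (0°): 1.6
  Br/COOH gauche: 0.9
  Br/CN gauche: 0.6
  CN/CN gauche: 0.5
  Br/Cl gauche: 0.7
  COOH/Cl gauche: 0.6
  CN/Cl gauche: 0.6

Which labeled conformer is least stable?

A (eclipsed): COOH(0°)/Cl(0°) eclipsed 2.3; CN(120°)/Br(120°) eclipsed 2.1; H(240°)/H(240°) eclipsed 1.1 → 5.5 kcal/mol.
B (staggered): COOH(0°)/Cl(300°) gauche 0.6; COOH(0°)/Br(60°) gauche 0.9; CN(120°)/Br(60°) gauche 0.6 → 2.1 kcal/mol.
C (eclipsed): COOH(0°)/H(0°) eclipsed 1.7; CN(120°)/Cl(120°) eclipsed 1.6; H(240°)/Br(240°) eclipsed 1.8 → 5.1 kcal/mol.
D (staggered): COOH(0°)/Cl(60°) gauche 0.6; CN(120°)/Cl(60°) gauche 0.6; CN(120°)/Br(180°) gauche 0.6 → 1.8 kcal/mol.
A has the highest total (5.5 kcal/mol).

A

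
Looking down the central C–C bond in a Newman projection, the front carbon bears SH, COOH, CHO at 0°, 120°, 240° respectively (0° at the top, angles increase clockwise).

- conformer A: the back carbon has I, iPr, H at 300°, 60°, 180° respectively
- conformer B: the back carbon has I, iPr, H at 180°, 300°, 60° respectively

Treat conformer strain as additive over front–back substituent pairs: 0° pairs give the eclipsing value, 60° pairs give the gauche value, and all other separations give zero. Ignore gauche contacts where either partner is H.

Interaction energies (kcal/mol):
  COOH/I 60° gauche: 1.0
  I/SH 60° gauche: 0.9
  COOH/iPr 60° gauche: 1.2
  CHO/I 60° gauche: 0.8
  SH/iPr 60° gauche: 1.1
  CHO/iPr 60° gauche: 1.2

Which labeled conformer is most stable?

A

A (staggered): SH(0°)/I(300°) gauche 0.9; SH(0°)/iPr(60°) gauche 1.1; COOH(120°)/iPr(60°) gauche 1.2; CHO(240°)/I(300°) gauche 0.8 → 4.0 kcal/mol.
B (staggered): SH(0°)/iPr(300°) gauche 1.1; COOH(120°)/I(180°) gauche 1.0; CHO(240°)/I(180°) gauche 0.8; CHO(240°)/iPr(300°) gauche 1.2 → 4.1 kcal/mol.
A has the lowest total (4.0 kcal/mol).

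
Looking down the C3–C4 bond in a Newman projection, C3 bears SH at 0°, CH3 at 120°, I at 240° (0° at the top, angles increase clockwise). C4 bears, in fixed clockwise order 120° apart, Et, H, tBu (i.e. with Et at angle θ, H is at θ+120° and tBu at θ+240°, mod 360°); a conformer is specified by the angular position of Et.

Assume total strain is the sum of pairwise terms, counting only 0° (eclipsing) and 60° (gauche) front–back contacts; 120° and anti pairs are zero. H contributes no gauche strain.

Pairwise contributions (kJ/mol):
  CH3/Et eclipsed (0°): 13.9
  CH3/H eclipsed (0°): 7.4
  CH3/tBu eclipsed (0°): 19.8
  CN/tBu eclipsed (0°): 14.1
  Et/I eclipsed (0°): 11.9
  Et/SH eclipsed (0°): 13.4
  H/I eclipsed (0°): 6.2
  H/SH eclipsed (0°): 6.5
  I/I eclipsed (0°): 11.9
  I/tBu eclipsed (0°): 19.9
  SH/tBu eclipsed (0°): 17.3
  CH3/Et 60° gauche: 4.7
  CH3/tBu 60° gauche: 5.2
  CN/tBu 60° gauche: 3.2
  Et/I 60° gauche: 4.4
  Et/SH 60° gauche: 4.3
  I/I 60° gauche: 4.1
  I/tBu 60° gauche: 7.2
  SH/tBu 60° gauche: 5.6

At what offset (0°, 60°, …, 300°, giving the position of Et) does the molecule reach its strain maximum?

Et at 0° (eclipsed): SH–Et eclipsed, CH3–H eclipsed, I–tBu eclipsed; 13.4 + 7.4 + 19.9 = 40.7 kJ/mol.
Et at 60° (staggered): SH–Et gauche, SH–tBu gauche, CH3–Et gauche, I–tBu gauche; 4.3 + 5.6 + 4.7 + 7.2 = 21.8 kJ/mol.
Et at 120° (eclipsed): SH–tBu eclipsed, CH3–Et eclipsed, I–H eclipsed; 17.3 + 13.9 + 6.2 = 37.4 kJ/mol.
Et at 180° (staggered): SH–tBu gauche, CH3–Et gauche, CH3–tBu gauche, I–Et gauche; 5.6 + 4.7 + 5.2 + 4.4 = 19.9 kJ/mol.
Et at 240° (eclipsed): SH–H eclipsed, CH3–tBu eclipsed, I–Et eclipsed; 6.5 + 19.8 + 11.9 = 38.2 kJ/mol.
Et at 300° (staggered): SH–Et gauche, CH3–tBu gauche, I–Et gauche, I–tBu gauche; 4.3 + 5.2 + 4.4 + 7.2 = 21.1 kJ/mol.
The maximum (40.7 kJ/mol) occurs with Et at 0°.

0°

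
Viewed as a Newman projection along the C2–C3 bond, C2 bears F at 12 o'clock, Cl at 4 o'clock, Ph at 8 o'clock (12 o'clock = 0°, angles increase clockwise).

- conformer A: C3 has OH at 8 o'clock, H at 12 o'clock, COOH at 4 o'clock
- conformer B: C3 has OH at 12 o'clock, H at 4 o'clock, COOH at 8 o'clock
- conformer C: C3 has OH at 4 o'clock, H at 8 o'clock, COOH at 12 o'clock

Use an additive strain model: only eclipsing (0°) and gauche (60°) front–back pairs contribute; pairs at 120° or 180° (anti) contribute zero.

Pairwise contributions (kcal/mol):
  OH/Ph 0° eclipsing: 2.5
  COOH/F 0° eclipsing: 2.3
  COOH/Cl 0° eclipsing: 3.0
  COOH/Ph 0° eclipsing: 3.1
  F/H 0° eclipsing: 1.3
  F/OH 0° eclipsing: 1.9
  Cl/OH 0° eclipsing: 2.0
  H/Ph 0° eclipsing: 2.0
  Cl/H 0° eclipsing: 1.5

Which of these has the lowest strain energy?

C

A (eclipsed): F–H eclipsed, Cl–COOH eclipsed, Ph–OH eclipsed; 1.3 + 3.0 + 2.5 = 6.8 kcal/mol.
B (eclipsed): F–OH eclipsed, Cl–H eclipsed, Ph–COOH eclipsed; 1.9 + 1.5 + 3.1 = 6.5 kcal/mol.
C (eclipsed): F–COOH eclipsed, Cl–OH eclipsed, Ph–H eclipsed; 2.3 + 2.0 + 2.0 = 6.3 kcal/mol.
C has the lowest total (6.3 kcal/mol).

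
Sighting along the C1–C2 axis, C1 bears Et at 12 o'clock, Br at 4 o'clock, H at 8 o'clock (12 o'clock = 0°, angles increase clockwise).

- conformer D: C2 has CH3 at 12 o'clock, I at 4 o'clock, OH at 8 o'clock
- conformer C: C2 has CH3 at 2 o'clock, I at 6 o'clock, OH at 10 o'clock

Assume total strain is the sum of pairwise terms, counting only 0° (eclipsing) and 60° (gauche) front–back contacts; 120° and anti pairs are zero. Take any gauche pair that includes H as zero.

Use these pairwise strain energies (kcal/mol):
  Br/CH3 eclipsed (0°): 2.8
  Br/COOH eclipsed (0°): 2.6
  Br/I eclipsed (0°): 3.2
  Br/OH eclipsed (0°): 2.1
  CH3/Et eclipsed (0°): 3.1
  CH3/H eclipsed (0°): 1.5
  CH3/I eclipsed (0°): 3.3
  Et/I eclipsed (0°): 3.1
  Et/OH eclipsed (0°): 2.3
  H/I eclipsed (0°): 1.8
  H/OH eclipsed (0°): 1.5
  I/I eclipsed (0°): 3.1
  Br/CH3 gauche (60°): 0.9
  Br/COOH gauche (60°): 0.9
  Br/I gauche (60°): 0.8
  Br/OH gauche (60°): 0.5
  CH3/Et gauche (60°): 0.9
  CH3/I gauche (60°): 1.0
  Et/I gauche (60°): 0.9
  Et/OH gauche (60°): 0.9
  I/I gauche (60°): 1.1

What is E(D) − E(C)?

+4.3 kcal/mol

D is eclipsed. Et at 0° is eclipsed with CH3 at 0° (3.1); Br at 120° is eclipsed with I at 120° (3.2); H at 240° is eclipsed with OH at 240° (1.5). Total 7.8 kcal/mol.
C is staggered. Et at 0° is gauche with CH3 at 60° (0.9); Et at 0° is gauche with OH at 300° (0.9); Br at 120° is gauche with CH3 at 60° (0.9); Br at 120° is gauche with I at 180° (0.8). Total 3.5 kcal/mol.
E(D) − E(C) = 7.8 − 3.5 = +4.3 kcal/mol.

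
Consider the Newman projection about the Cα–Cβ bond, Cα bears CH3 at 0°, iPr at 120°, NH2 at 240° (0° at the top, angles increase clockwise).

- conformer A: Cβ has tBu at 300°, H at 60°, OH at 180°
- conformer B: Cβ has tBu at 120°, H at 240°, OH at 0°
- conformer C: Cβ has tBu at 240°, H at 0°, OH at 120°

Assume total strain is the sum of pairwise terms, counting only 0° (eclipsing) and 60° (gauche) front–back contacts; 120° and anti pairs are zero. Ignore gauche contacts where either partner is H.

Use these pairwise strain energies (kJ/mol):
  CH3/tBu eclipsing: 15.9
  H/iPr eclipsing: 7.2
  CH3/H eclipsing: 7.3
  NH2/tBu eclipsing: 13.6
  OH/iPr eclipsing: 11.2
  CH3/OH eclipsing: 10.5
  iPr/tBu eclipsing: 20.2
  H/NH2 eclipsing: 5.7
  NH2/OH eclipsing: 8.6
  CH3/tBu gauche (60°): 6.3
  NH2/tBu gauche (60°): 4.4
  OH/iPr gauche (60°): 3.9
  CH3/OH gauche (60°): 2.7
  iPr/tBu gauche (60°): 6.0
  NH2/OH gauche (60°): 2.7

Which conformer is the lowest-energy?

A (staggered): CH3–tBu gauche, iPr–OH gauche, NH2–tBu gauche, NH2–OH gauche; 6.3 + 3.9 + 4.4 + 2.7 = 17.3 kJ/mol.
B (eclipsed): CH3–OH eclipsed, iPr–tBu eclipsed, NH2–H eclipsed; 10.5 + 20.2 + 5.7 = 36.4 kJ/mol.
C (eclipsed): CH3–H eclipsed, iPr–OH eclipsed, NH2–tBu eclipsed; 7.3 + 11.2 + 13.6 = 32.1 kJ/mol.
A has the lowest total (17.3 kJ/mol).

A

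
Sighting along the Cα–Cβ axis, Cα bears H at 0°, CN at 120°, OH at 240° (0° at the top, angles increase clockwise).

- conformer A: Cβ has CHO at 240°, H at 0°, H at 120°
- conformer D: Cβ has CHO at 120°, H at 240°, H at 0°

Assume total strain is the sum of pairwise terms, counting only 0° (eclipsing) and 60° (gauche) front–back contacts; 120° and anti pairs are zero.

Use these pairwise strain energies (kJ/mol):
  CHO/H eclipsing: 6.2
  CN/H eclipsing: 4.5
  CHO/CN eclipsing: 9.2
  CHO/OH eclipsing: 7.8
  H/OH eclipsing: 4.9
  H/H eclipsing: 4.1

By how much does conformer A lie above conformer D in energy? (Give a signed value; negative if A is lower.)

A (eclipsed): H(0°)/H(0°) eclipsed 4.1; CN(120°)/H(120°) eclipsed 4.5; OH(240°)/CHO(240°) eclipsed 7.8 → 16.4 kJ/mol.
D (eclipsed): H(0°)/H(0°) eclipsed 4.1; CN(120°)/CHO(120°) eclipsed 9.2; OH(240°)/H(240°) eclipsed 4.9 → 18.2 kJ/mol.
E(A) − E(D) = 16.4 − 18.2 = -1.8 kJ/mol.

-1.8 kJ/mol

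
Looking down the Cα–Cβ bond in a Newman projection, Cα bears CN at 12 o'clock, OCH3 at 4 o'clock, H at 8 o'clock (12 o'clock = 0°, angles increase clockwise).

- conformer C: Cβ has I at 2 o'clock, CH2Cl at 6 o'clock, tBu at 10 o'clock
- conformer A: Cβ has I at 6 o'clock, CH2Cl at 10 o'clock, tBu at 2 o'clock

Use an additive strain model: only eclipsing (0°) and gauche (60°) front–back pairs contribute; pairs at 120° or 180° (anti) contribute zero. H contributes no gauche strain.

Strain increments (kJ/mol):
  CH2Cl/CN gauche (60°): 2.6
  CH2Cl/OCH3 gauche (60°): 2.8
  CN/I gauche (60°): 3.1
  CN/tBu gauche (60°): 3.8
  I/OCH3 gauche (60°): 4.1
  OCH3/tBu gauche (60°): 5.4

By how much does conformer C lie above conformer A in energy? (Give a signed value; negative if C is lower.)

-2.1 kJ/mol

C is staggered. CN at 0° is gauche with I at 60° (3.1); CN at 0° is gauche with tBu at 300° (3.8); OCH3 at 120° is gauche with I at 60° (4.1); OCH3 at 120° is gauche with CH2Cl at 180° (2.8). Total 13.8 kJ/mol.
A is staggered. CN at 0° is gauche with CH2Cl at 300° (2.6); CN at 0° is gauche with tBu at 60° (3.8); OCH3 at 120° is gauche with I at 180° (4.1); OCH3 at 120° is gauche with tBu at 60° (5.4). Total 15.9 kJ/mol.
E(C) − E(A) = 13.8 − 15.9 = -2.1 kJ/mol.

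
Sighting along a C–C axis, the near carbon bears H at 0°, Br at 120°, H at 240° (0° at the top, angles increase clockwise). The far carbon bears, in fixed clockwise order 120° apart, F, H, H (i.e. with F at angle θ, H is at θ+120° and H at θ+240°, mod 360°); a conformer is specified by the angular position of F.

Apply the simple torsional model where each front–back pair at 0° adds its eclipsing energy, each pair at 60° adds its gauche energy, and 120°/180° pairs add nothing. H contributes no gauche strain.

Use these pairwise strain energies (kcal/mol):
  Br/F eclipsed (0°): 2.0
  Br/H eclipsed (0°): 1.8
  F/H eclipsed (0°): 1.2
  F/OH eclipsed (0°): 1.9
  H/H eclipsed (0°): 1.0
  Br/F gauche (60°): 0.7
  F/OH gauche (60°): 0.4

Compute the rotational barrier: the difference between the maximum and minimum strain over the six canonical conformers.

F at 0° (eclipsed): H(0°)/F(0°) eclipsed 1.2; Br(120°)/H(120°) eclipsed 1.8; H(240°)/H(240°) eclipsed 1.0 → 4.0 kcal/mol.
F at 60° (staggered): Br(120°)/F(60°) gauche 0.7 → 0.7 kcal/mol.
F at 120° (eclipsed): H(0°)/H(0°) eclipsed 1.0; Br(120°)/F(120°) eclipsed 2.0; H(240°)/H(240°) eclipsed 1.0 → 4.0 kcal/mol.
F at 180° (staggered): Br(120°)/F(180°) gauche 0.7 → 0.7 kcal/mol.
F at 240° (eclipsed): H(0°)/H(0°) eclipsed 1.0; Br(120°)/H(120°) eclipsed 1.8; H(240°)/F(240°) eclipsed 1.2 → 4.0 kcal/mol.
F at 300° (staggered): no non-H gauche contacts → 0.0 kcal/mol.
Max at 0° (4.0 kcal/mol), min at 300° (0.0 kcal/mol); barrier = 4.0 kcal/mol.

4.0 kcal/mol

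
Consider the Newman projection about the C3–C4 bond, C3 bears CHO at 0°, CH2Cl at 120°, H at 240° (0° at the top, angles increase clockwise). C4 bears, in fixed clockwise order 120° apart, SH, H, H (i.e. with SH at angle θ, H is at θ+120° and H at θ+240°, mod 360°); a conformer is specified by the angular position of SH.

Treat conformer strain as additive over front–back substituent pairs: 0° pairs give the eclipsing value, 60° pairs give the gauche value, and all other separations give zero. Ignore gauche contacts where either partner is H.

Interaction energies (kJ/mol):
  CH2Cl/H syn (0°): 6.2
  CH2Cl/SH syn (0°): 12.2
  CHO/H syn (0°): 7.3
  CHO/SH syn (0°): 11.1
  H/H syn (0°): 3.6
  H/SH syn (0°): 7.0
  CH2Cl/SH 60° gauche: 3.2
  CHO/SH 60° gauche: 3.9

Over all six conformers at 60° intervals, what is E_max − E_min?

SH at 0° is eclipsed. CHO at 0° is eclipsed with SH at 0° (11.1); CH2Cl at 120° is eclipsed with H at 120° (6.2); H at 240° is eclipsed with H at 240° (3.6). Total 20.9 kJ/mol.
SH at 60° is staggered. CHO at 0° is gauche with SH at 60° (3.9); CH2Cl at 120° is gauche with SH at 60° (3.2). Total 7.1 kJ/mol.
SH at 120° is eclipsed. CHO at 0° is eclipsed with H at 0° (7.3); CH2Cl at 120° is eclipsed with SH at 120° (12.2); H at 240° is eclipsed with H at 240° (3.6). Total 23.1 kJ/mol.
SH at 180° is staggered. CH2Cl at 120° is gauche with SH at 180° (3.2). Total 3.2 kJ/mol.
SH at 240° is eclipsed. CHO at 0° is eclipsed with H at 0° (7.3); CH2Cl at 120° is eclipsed with H at 120° (6.2); H at 240° is eclipsed with SH at 240° (7.0). Total 20.5 kJ/mol.
SH at 300° is staggered. CHO at 0° is gauche with SH at 300° (3.9). Total 3.9 kJ/mol.
Max at 120° (23.1 kJ/mol), min at 180° (3.2 kJ/mol); barrier = 19.9 kJ/mol.

19.9 kJ/mol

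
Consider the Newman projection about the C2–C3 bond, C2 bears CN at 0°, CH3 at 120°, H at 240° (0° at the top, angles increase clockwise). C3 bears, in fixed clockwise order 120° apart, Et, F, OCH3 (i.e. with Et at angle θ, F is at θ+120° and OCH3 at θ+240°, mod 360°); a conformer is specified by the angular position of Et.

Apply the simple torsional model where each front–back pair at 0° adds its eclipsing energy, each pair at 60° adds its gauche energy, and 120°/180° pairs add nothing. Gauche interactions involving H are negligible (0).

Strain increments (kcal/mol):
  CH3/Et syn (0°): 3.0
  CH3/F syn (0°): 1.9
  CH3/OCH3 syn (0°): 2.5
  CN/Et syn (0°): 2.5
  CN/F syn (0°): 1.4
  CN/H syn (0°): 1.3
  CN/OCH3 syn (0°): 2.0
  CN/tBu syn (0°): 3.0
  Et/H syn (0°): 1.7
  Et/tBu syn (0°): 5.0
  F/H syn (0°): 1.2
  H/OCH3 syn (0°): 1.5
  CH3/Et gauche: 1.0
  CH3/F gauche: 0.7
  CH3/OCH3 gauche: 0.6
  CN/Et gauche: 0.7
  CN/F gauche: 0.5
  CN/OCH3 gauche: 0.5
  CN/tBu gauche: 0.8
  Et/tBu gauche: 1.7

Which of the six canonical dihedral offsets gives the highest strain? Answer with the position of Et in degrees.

120°

Et at 0° (eclipsed): CN–Et eclipsed, CH3–F eclipsed, H–OCH3 eclipsed; 2.5 + 1.9 + 1.5 = 5.9 kcal/mol.
Et at 60° (staggered): CN–Et gauche, CN–OCH3 gauche, CH3–Et gauche, CH3–F gauche; 0.7 + 0.5 + 1.0 + 0.7 = 2.9 kcal/mol.
Et at 120° (eclipsed): CN–OCH3 eclipsed, CH3–Et eclipsed, H–F eclipsed; 2.0 + 3.0 + 1.2 = 6.2 kcal/mol.
Et at 180° (staggered): CN–F gauche, CN–OCH3 gauche, CH3–Et gauche, CH3–OCH3 gauche; 0.5 + 0.5 + 1.0 + 0.6 = 2.6 kcal/mol.
Et at 240° (eclipsed): CN–F eclipsed, CH3–OCH3 eclipsed, H–Et eclipsed; 1.4 + 2.5 + 1.7 = 5.6 kcal/mol.
Et at 300° (staggered): CN–Et gauche, CN–F gauche, CH3–F gauche, CH3–OCH3 gauche; 0.7 + 0.5 + 0.7 + 0.6 = 2.5 kcal/mol.
The maximum (6.2 kcal/mol) occurs with Et at 120°.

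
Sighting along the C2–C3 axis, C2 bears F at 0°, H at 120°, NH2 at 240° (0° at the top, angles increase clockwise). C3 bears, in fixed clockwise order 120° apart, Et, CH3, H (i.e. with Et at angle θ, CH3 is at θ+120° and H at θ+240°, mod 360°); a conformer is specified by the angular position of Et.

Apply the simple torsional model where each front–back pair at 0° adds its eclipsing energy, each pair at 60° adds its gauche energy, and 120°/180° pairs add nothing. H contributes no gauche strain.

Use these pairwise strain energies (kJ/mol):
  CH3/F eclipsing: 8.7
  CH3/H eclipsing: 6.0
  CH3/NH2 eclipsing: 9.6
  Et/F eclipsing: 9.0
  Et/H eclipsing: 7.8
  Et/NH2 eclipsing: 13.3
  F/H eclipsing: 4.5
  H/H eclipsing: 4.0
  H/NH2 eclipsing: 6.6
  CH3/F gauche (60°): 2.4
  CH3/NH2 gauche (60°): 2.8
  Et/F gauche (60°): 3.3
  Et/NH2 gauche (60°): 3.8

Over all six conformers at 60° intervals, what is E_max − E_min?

Et at 0° (eclipsed): F–Et eclipsed, H–CH3 eclipsed, NH2–H eclipsed; 9.0 + 6.0 + 6.6 = 21.6 kJ/mol.
Et at 60° (staggered): F–Et gauche, NH2–CH3 gauche; 3.3 + 2.8 = 6.1 kJ/mol.
Et at 120° (eclipsed): F–H eclipsed, H–Et eclipsed, NH2–CH3 eclipsed; 4.5 + 7.8 + 9.6 = 21.9 kJ/mol.
Et at 180° (staggered): F–CH3 gauche, NH2–Et gauche, NH2–CH3 gauche; 2.4 + 3.8 + 2.8 = 9.0 kJ/mol.
Et at 240° (eclipsed): F–CH3 eclipsed, H–H eclipsed, NH2–Et eclipsed; 8.7 + 4.0 + 13.3 = 26.0 kJ/mol.
Et at 300° (staggered): F–Et gauche, F–CH3 gauche, NH2–Et gauche; 3.3 + 2.4 + 3.8 = 9.5 kJ/mol.
Max at 240° (26.0 kJ/mol), min at 60° (6.1 kJ/mol); barrier = 19.9 kJ/mol.

19.9 kJ/mol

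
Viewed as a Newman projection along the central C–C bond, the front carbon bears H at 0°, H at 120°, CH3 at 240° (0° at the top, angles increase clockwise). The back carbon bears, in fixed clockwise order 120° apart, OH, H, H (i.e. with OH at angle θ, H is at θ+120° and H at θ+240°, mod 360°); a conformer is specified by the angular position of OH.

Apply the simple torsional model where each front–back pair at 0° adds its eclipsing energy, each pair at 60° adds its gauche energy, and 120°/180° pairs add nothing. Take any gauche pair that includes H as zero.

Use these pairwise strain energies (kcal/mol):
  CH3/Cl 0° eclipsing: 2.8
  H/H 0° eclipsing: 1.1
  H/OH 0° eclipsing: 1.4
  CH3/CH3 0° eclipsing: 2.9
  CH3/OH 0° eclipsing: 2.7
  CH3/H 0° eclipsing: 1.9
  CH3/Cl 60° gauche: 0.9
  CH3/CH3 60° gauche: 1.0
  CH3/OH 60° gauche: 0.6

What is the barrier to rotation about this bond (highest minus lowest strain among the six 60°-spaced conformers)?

4.9 kcal/mol

OH at 0° (eclipsed): H(0°)/OH(0°) eclipsed 1.4; H(120°)/H(120°) eclipsed 1.1; CH3(240°)/H(240°) eclipsed 1.9 → 4.4 kcal/mol.
OH at 60° (staggered): no non-H gauche contacts → 0.0 kcal/mol.
OH at 120° (eclipsed): H(0°)/H(0°) eclipsed 1.1; H(120°)/OH(120°) eclipsed 1.4; CH3(240°)/H(240°) eclipsed 1.9 → 4.4 kcal/mol.
OH at 180° (staggered): CH3(240°)/OH(180°) gauche 0.6 → 0.6 kcal/mol.
OH at 240° (eclipsed): H(0°)/H(0°) eclipsed 1.1; H(120°)/H(120°) eclipsed 1.1; CH3(240°)/OH(240°) eclipsed 2.7 → 4.9 kcal/mol.
OH at 300° (staggered): CH3(240°)/OH(300°) gauche 0.6 → 0.6 kcal/mol.
Max at 240° (4.9 kcal/mol), min at 60° (0.0 kcal/mol); barrier = 4.9 kcal/mol.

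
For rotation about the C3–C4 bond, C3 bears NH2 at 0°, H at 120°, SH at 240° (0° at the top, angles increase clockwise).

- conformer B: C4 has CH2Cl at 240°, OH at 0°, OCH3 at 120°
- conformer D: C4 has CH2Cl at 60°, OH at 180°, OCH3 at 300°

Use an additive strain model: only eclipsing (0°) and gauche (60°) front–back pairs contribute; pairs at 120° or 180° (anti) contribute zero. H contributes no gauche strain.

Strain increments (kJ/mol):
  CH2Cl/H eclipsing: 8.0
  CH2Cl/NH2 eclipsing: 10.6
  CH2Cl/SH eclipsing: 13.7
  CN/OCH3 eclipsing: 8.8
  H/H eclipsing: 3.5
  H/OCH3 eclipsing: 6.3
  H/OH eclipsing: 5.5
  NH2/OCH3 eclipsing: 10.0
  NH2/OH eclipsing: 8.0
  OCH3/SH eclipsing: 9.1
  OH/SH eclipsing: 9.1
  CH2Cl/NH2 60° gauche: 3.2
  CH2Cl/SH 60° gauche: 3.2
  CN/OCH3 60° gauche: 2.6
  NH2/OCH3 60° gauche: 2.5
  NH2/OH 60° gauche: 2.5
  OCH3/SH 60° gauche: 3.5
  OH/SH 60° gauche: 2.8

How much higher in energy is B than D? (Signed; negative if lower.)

B is eclipsed. NH2 at 0° is eclipsed with OH at 0° (8.0); H at 120° is eclipsed with OCH3 at 120° (6.3); SH at 240° is eclipsed with CH2Cl at 240° (13.7). Total 28.0 kJ/mol.
D is staggered. NH2 at 0° is gauche with CH2Cl at 60° (3.2); NH2 at 0° is gauche with OCH3 at 300° (2.5); SH at 240° is gauche with OH at 180° (2.8); SH at 240° is gauche with OCH3 at 300° (3.5). Total 12.0 kJ/mol.
E(B) − E(D) = 28.0 − 12.0 = +16.0 kJ/mol.

+16.0 kJ/mol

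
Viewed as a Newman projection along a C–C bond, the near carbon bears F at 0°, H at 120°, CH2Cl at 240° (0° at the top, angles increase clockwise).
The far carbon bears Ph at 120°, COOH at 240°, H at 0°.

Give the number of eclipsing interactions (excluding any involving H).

1

Non-H eclipsing pairs: CH2Cl(240°)/COOH(240°) — 1 interaction.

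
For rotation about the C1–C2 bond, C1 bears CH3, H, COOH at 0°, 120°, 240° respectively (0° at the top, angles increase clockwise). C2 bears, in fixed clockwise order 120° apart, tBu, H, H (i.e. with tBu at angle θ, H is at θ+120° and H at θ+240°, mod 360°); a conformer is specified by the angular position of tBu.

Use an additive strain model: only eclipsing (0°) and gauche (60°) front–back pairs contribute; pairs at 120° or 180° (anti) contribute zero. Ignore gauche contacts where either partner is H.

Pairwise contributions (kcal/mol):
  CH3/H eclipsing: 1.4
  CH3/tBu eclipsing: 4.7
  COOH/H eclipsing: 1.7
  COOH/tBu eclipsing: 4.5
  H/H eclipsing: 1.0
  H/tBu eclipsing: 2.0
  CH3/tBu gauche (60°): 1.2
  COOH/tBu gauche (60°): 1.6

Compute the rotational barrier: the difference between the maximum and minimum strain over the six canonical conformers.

tBu at 0° (eclipsed): CH3–tBu eclipsed, H–H eclipsed, COOH–H eclipsed; 4.7 + 1.0 + 1.7 = 7.4 kcal/mol.
tBu at 60° (staggered): CH3–tBu gauche; 1.2 = 1.2 kcal/mol.
tBu at 120° (eclipsed): CH3–H eclipsed, H–tBu eclipsed, COOH–H eclipsed; 1.4 + 2.0 + 1.7 = 5.1 kcal/mol.
tBu at 180° (staggered): COOH–tBu gauche; 1.6 = 1.6 kcal/mol.
tBu at 240° (eclipsed): CH3–H eclipsed, H–H eclipsed, COOH–tBu eclipsed; 1.4 + 1.0 + 4.5 = 6.9 kcal/mol.
tBu at 300° (staggered): CH3–tBu gauche, COOH–tBu gauche; 1.2 + 1.6 = 2.8 kcal/mol.
Max at 0° (7.4 kcal/mol), min at 60° (1.2 kcal/mol); barrier = 6.2 kcal/mol.

6.2 kcal/mol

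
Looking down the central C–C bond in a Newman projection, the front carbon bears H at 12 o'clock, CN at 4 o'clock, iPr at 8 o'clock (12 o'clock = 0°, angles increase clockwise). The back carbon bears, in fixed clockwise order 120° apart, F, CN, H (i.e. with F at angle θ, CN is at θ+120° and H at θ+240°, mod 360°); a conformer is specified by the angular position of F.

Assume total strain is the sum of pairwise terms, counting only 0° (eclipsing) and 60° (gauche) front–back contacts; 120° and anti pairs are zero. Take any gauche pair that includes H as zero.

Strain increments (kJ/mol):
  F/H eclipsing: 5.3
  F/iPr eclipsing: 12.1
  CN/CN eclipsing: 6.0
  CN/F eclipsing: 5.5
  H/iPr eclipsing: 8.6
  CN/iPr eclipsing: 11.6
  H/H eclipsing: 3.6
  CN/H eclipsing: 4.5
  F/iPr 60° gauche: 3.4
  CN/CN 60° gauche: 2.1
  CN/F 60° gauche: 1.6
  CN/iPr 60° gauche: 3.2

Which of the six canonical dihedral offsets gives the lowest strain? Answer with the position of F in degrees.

300°

F at 0° (eclipsed): H–F eclipsed, CN–CN eclipsed, iPr–H eclipsed; 5.3 + 6.0 + 8.6 = 19.9 kJ/mol.
F at 60° (staggered): CN–F gauche, CN–CN gauche, iPr–CN gauche; 1.6 + 2.1 + 3.2 = 6.9 kJ/mol.
F at 120° (eclipsed): H–H eclipsed, CN–F eclipsed, iPr–CN eclipsed; 3.6 + 5.5 + 11.6 = 20.7 kJ/mol.
F at 180° (staggered): CN–F gauche, iPr–F gauche, iPr–CN gauche; 1.6 + 3.4 + 3.2 = 8.2 kJ/mol.
F at 240° (eclipsed): H–CN eclipsed, CN–H eclipsed, iPr–F eclipsed; 4.5 + 4.5 + 12.1 = 21.1 kJ/mol.
F at 300° (staggered): CN–CN gauche, iPr–F gauche; 2.1 + 3.4 = 5.5 kJ/mol.
The minimum (5.5 kJ/mol) occurs with F at 300°.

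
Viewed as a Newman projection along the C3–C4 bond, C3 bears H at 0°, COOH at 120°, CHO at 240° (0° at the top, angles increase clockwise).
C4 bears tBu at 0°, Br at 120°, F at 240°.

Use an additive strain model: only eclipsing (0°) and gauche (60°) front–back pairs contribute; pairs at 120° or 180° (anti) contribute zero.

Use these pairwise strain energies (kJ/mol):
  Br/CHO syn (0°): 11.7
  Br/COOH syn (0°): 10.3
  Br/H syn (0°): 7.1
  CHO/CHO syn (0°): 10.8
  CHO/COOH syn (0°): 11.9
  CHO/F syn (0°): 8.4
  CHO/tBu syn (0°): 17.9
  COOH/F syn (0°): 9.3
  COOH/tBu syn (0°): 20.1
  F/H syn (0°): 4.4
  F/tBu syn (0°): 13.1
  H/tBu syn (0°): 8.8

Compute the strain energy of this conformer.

27.5 kJ/mol

This conformer (eclipsed): H(0°)/tBu(0°) eclipsed 8.8; COOH(120°)/Br(120°) eclipsed 10.3; CHO(240°)/F(240°) eclipsed 8.4 → 27.5 kJ/mol.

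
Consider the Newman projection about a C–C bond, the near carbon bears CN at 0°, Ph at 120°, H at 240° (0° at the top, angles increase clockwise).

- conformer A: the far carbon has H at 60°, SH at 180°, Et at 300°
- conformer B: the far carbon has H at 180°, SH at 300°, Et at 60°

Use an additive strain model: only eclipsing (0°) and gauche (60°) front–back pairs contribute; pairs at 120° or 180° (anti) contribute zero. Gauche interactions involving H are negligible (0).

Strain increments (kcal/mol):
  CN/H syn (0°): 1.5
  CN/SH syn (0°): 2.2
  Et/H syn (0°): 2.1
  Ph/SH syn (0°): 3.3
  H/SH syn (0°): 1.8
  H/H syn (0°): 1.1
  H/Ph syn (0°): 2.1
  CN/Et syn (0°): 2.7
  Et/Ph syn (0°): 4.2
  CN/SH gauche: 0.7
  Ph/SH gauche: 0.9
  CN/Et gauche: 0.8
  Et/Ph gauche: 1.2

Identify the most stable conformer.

A is staggered. CN at 0° is gauche with Et at 300° (0.8); Ph at 120° is gauche with SH at 180° (0.9). Total 1.7 kcal/mol.
B is staggered. CN at 0° is gauche with SH at 300° (0.7); CN at 0° is gauche with Et at 60° (0.8); Ph at 120° is gauche with Et at 60° (1.2). Total 2.7 kcal/mol.
A has the lowest total (1.7 kcal/mol).

A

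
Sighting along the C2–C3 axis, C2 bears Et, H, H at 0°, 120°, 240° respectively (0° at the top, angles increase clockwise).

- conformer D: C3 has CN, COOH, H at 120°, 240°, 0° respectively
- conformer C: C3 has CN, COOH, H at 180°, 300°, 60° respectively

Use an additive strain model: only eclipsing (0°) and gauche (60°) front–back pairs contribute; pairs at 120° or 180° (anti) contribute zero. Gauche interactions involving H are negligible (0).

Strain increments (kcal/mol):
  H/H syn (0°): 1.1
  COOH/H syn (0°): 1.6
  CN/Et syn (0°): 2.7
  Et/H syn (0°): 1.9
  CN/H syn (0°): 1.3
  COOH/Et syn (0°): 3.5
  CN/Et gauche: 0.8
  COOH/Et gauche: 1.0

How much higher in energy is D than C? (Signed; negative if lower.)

D (eclipsed): Et–H eclipsed, H–CN eclipsed, H–COOH eclipsed; 1.9 + 1.3 + 1.6 = 4.8 kcal/mol.
C (staggered): Et–COOH gauche; 1.0 = 1.0 kcal/mol.
E(D) − E(C) = 4.8 − 1.0 = +3.8 kcal/mol.

+3.8 kcal/mol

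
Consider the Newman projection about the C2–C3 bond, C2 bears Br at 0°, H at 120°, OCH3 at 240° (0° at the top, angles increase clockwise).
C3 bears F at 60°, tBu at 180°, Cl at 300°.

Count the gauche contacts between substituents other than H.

4

Non-H gauche pairs: Br(0°)/F(60°); Br(0°)/Cl(300°); OCH3(240°)/tBu(180°); OCH3(240°)/Cl(300°) — 4 interactions.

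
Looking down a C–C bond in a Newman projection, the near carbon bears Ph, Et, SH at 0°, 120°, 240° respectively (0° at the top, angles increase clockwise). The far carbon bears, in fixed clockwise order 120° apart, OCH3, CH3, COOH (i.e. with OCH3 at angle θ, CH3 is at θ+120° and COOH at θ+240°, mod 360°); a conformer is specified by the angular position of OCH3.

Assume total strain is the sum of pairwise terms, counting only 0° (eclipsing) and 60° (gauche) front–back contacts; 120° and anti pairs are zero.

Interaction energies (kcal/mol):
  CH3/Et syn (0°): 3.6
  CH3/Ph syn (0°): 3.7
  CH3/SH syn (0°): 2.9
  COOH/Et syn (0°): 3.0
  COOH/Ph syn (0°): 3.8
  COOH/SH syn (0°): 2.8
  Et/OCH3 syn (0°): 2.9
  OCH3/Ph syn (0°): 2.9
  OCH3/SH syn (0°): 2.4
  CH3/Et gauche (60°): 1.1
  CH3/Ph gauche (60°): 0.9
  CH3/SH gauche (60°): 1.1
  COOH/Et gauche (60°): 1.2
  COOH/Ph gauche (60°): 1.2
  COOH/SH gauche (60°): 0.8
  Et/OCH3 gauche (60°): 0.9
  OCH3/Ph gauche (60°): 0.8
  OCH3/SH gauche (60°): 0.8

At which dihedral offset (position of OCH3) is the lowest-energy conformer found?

OCH3 at 0° is eclipsed. Ph at 0° is eclipsed with OCH3 at 0° (2.9); Et at 120° is eclipsed with CH3 at 120° (3.6); SH at 240° is eclipsed with COOH at 240° (2.8). Total 9.3 kcal/mol.
OCH3 at 60° is staggered. Ph at 0° is gauche with OCH3 at 60° (0.8); Ph at 0° is gauche with COOH at 300° (1.2); Et at 120° is gauche with OCH3 at 60° (0.9); Et at 120° is gauche with CH3 at 180° (1.1); SH at 240° is gauche with CH3 at 180° (1.1); SH at 240° is gauche with COOH at 300° (0.8). Total 5.9 kcal/mol.
OCH3 at 120° is eclipsed. Ph at 0° is eclipsed with COOH at 0° (3.8); Et at 120° is eclipsed with OCH3 at 120° (2.9); SH at 240° is eclipsed with CH3 at 240° (2.9). Total 9.6 kcal/mol.
OCH3 at 180° is staggered. Ph at 0° is gauche with CH3 at 300° (0.9); Ph at 0° is gauche with COOH at 60° (1.2); Et at 120° is gauche with OCH3 at 180° (0.9); Et at 120° is gauche with COOH at 60° (1.2); SH at 240° is gauche with OCH3 at 180° (0.8); SH at 240° is gauche with CH3 at 300° (1.1). Total 6.1 kcal/mol.
OCH3 at 240° is eclipsed. Ph at 0° is eclipsed with CH3 at 0° (3.7); Et at 120° is eclipsed with COOH at 120° (3.0); SH at 240° is eclipsed with OCH3 at 240° (2.4). Total 9.1 kcal/mol.
OCH3 at 300° is staggered. Ph at 0° is gauche with OCH3 at 300° (0.8); Ph at 0° is gauche with CH3 at 60° (0.9); Et at 120° is gauche with CH3 at 60° (1.1); Et at 120° is gauche with COOH at 180° (1.2); SH at 240° is gauche with OCH3 at 300° (0.8); SH at 240° is gauche with COOH at 180° (0.8). Total 5.6 kcal/mol.
The minimum (5.6 kcal/mol) occurs with OCH3 at 300°.

300°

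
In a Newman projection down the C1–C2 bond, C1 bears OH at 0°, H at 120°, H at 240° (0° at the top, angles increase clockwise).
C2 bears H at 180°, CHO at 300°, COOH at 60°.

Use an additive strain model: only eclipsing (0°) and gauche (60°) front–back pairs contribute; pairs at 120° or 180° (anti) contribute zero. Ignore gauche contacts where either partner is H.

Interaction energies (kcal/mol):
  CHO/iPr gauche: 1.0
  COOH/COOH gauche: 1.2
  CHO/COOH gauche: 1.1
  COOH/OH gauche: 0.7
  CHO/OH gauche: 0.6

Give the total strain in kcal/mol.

This conformer (staggered): OH(0°)/CHO(300°) gauche 0.6; OH(0°)/COOH(60°) gauche 0.7 → 1.3 kcal/mol.

1.3 kcal/mol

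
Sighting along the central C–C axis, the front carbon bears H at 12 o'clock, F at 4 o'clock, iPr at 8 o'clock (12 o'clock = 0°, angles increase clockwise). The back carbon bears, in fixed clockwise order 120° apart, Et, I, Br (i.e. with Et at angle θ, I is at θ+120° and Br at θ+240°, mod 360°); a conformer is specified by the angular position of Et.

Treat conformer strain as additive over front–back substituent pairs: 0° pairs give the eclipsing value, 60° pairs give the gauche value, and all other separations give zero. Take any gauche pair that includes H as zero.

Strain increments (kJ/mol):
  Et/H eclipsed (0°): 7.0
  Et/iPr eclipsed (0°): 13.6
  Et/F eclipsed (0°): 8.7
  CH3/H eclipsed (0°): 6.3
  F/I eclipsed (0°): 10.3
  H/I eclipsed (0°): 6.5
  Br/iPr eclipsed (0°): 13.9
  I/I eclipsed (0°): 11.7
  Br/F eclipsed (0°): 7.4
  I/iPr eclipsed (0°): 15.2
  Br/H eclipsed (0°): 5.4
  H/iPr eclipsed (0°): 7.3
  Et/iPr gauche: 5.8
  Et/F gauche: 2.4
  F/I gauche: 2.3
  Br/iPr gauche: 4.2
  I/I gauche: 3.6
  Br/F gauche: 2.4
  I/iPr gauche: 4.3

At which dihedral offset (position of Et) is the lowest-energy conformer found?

Et at 0° is eclipsed. H at 0° is eclipsed with Et at 0° (7.0); F at 120° is eclipsed with I at 120° (10.3); iPr at 240° is eclipsed with Br at 240° (13.9). Total 31.2 kJ/mol.
Et at 60° is staggered. F at 120° is gauche with Et at 60° (2.4); F at 120° is gauche with I at 180° (2.3); iPr at 240° is gauche with I at 180° (4.3); iPr at 240° is gauche with Br at 300° (4.2). Total 13.2 kJ/mol.
Et at 120° is eclipsed. H at 0° is eclipsed with Br at 0° (5.4); F at 120° is eclipsed with Et at 120° (8.7); iPr at 240° is eclipsed with I at 240° (15.2). Total 29.3 kJ/mol.
Et at 180° is staggered. F at 120° is gauche with Et at 180° (2.4); F at 120° is gauche with Br at 60° (2.4); iPr at 240° is gauche with Et at 180° (5.8); iPr at 240° is gauche with I at 300° (4.3). Total 14.9 kJ/mol.
Et at 240° is eclipsed. H at 0° is eclipsed with I at 0° (6.5); F at 120° is eclipsed with Br at 120° (7.4); iPr at 240° is eclipsed with Et at 240° (13.6). Total 27.5 kJ/mol.
Et at 300° is staggered. F at 120° is gauche with I at 60° (2.3); F at 120° is gauche with Br at 180° (2.4); iPr at 240° is gauche with Et at 300° (5.8); iPr at 240° is gauche with Br at 180° (4.2). Total 14.7 kJ/mol.
The minimum (13.2 kJ/mol) occurs with Et at 60°.

60°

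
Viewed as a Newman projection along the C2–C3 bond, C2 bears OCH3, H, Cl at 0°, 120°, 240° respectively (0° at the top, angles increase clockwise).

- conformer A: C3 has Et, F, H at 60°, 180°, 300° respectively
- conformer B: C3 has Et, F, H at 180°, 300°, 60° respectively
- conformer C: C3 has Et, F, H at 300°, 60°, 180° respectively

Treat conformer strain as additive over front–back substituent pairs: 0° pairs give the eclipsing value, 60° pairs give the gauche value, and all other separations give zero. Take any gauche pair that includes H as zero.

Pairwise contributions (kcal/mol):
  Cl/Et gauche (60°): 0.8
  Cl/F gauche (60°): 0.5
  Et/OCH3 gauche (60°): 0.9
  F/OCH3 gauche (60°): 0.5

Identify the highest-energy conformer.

C

A (staggered): OCH3(0°)/Et(60°) gauche 0.9; Cl(240°)/F(180°) gauche 0.5 → 1.4 kcal/mol.
B (staggered): OCH3(0°)/F(300°) gauche 0.5; Cl(240°)/Et(180°) gauche 0.8; Cl(240°)/F(300°) gauche 0.5 → 1.8 kcal/mol.
C (staggered): OCH3(0°)/Et(300°) gauche 0.9; OCH3(0°)/F(60°) gauche 0.5; Cl(240°)/Et(300°) gauche 0.8 → 2.2 kcal/mol.
C has the highest total (2.2 kcal/mol).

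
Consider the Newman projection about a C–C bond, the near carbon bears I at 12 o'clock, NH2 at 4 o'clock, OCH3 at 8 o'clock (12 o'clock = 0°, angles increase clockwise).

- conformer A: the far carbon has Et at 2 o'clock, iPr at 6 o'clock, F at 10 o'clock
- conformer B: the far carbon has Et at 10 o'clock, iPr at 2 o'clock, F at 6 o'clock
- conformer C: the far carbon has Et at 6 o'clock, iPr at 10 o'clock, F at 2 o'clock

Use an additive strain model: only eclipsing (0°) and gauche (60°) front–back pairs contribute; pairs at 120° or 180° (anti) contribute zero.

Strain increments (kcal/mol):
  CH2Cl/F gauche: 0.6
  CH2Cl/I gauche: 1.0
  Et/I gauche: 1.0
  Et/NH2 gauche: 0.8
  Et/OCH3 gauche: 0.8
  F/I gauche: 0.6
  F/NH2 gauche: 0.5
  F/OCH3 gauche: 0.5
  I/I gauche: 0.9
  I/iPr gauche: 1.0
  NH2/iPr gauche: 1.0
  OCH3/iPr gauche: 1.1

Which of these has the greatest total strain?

A (staggered): I(0°)/Et(60°) gauche 1.0; I(0°)/F(300°) gauche 0.6; NH2(120°)/Et(60°) gauche 0.8; NH2(120°)/iPr(180°) gauche 1.0; OCH3(240°)/iPr(180°) gauche 1.1; OCH3(240°)/F(300°) gauche 0.5 → 5.0 kcal/mol.
B (staggered): I(0°)/Et(300°) gauche 1.0; I(0°)/iPr(60°) gauche 1.0; NH2(120°)/iPr(60°) gauche 1.0; NH2(120°)/F(180°) gauche 0.5; OCH3(240°)/Et(300°) gauche 0.8; OCH3(240°)/F(180°) gauche 0.5 → 4.8 kcal/mol.
C (staggered): I(0°)/iPr(300°) gauche 1.0; I(0°)/F(60°) gauche 0.6; NH2(120°)/Et(180°) gauche 0.8; NH2(120°)/F(60°) gauche 0.5; OCH3(240°)/Et(180°) gauche 0.8; OCH3(240°)/iPr(300°) gauche 1.1 → 4.8 kcal/mol.
A has the highest total (5.0 kcal/mol).

A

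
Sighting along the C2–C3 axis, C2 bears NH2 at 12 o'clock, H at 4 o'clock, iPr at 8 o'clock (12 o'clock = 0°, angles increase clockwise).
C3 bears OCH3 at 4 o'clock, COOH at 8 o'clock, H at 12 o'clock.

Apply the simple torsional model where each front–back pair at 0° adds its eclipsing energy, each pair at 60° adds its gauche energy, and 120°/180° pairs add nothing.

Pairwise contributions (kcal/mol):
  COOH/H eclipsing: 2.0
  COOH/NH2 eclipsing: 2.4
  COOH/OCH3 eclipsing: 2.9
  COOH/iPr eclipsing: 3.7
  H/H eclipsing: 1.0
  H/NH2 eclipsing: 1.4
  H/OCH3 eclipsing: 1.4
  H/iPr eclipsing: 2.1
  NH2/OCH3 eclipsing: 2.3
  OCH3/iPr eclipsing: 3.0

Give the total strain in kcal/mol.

This conformer (eclipsed): NH2–H eclipsed, H–OCH3 eclipsed, iPr–COOH eclipsed; 1.4 + 1.4 + 3.7 = 6.5 kcal/mol.

6.5 kcal/mol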